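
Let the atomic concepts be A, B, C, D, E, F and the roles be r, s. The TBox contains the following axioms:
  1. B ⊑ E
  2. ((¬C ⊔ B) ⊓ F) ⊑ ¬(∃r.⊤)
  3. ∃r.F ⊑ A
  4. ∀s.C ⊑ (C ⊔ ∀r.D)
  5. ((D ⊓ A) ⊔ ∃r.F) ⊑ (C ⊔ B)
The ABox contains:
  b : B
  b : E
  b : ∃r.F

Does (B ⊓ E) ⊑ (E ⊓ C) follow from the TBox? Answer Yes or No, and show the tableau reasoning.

No

1. (B ⊓ E) ⊑ (E ⊓ C)  ⇔  ((B ⊓ E) ⊓ (¬E ⊔ ¬C)) unsat w.r.t. T
   open: L(x₀) ⊇ {B, E, ¬C, ¬D, ¬F, …} (+ ∃-successors)
2. Hence (B ⊓ E) ⊑ (E ⊓ C): not entailed.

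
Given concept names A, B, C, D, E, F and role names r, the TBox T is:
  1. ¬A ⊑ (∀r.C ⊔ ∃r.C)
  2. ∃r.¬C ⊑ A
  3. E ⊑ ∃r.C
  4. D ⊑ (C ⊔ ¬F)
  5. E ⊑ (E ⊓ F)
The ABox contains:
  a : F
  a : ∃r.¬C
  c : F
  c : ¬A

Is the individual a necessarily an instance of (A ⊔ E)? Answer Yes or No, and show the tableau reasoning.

Yes

1. a : (A ⊔ E)?  L(a) = {F, ∃r.¬C} ∪ {(¬A ⊓ ¬E)}
   clash {A, ¬A} at a — a ∈ (A ⊔ E)
2. Hence a : (A ⊔ E): entailed.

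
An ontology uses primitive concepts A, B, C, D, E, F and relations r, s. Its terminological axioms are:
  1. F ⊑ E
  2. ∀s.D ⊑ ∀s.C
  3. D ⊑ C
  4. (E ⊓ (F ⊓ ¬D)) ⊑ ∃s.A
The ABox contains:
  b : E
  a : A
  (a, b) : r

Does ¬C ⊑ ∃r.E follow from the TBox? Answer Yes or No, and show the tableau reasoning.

No

1. ¬C ⊑ ∃r.E  ⇔  (¬C ⊓ ∀r.¬E) unsat w.r.t. T
   open: L(x₀) ⊇ {¬C, ¬D, ¬E, ¬F, ∀r.¬E, …} (+ ∃-successors)
2. Hence ¬C ⊑ ∃r.E: not entailed.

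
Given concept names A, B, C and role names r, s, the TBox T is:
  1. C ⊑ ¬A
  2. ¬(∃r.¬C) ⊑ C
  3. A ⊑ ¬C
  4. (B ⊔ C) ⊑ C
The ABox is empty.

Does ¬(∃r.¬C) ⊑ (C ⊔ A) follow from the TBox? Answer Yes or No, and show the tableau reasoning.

Yes

1. ¬(∃r.¬C) ⊑ (C ⊔ A)  ⇔  (∀r.C ⊓ (¬C ⊓ ¬A)) unsat w.r.t. T
   all branches close; clash {C, ¬C} at x₀
2. Hence ¬(∃r.¬C) ⊑ (C ⊔ A): entailed.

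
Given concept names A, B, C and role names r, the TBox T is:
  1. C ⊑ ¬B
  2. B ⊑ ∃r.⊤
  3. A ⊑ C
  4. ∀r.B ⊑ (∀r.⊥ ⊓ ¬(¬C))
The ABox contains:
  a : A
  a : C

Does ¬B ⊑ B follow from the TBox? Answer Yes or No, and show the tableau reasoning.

1. ¬B ⊑ B  ⇔  (¬B ⊓ ¬B) unsat w.r.t. T
   open: L(x₀) ⊇ {¬A, ¬B, ∃r.¬B} (+ ∃-successors)
2. Hence ¬B ⊑ B: not entailed.

No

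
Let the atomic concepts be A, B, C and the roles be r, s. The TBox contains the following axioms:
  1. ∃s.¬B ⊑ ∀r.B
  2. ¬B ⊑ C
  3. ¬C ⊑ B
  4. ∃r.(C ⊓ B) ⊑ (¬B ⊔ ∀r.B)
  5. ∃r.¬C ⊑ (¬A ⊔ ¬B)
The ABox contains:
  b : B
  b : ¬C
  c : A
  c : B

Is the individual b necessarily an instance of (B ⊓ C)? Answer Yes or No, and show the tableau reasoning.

No

1. b : (B ⊓ C)?  L(b) = {B, ¬C} ∪ {(¬B ⊔ ¬C)}
   open: L(b) ⊇ {B, ¬C, ∀r.(¬C ⊔ ¬B), ∀r.C, ∀s.B} — b ∉ (B ⊓ C) possible
2. Hence b : (B ⊓ C): not entailed.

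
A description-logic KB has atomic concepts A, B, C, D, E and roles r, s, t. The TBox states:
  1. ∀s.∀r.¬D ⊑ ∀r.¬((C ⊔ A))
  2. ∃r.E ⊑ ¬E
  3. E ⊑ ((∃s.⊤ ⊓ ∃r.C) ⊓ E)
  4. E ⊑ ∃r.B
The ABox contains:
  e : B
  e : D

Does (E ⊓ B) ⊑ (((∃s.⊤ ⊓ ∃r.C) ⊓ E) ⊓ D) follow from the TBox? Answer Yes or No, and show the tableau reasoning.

No

1. (E ⊓ B) ⊑ (((∃s.⊤ ⊓ ∃r.C) ⊓ E) ⊓ D)  ⇔  ((E ⊓ B) ⊓ (((∀s.⊥ ⊔ ∀r.¬C) ⊔ ¬E) ⊔ ¬D)) unsat w.r.t. T
   apply at x₀: E⊑((∃s.⊤ ⊓ ∃r.C) ⊓ E); E⊑∃r.B
   open: L(x₀) ⊇ {B, E, ¬D, ∀r.¬E, ∃r.B, …} (+ ∃-successors)
2. Hence (E ⊓ B) ⊑ (((∃s.⊤ ⊓ ∃r.C) ⊓ E) ⊓ D): not entailed.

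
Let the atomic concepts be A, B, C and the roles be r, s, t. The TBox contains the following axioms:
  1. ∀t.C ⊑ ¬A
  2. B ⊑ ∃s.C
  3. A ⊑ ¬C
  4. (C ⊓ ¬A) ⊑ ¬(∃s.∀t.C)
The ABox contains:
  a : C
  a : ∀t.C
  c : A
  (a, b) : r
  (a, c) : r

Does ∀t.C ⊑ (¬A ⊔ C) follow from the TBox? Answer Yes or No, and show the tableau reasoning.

Yes

1. ∀t.C ⊑ (¬A ⊔ C)  ⇔  (∀t.C ⊓ (A ⊓ ¬C)) unsat w.r.t. T
   all branches close; clash {A, ¬A} at x₀
2. Hence ∀t.C ⊑ (¬A ⊔ C): entailed.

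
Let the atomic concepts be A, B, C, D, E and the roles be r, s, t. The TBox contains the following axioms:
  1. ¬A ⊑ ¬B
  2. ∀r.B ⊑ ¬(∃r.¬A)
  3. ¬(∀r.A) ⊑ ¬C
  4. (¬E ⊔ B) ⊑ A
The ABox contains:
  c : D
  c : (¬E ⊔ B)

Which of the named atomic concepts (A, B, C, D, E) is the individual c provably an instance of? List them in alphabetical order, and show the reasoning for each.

1. c : A?  L(c) = {D, (¬E ⊔ B)} ∪ {¬A}
   clash {B, ¬B} at c — c ∈ A
2. c : B?  L(c) = {D, (¬E ⊔ B)} ∪ {¬B}
   apply at c: (¬E ⊔ B)⊑A
   open: L(c) ⊇ {A, D, ¬B, ¬E, ∀r.A} — c ∉ B possible
3. c : C?  L(c) = {D, (¬E ⊔ B)} ∪ {¬C}
   apply at c: (¬E ⊔ B)⊑A
   open: L(c) ⊇ {A, D, ¬C, ¬E, ∃r.¬B} (+ ∃-successors) — c ∉ C possible
4. c : D?  L(c) = {D, (¬E ⊔ B)} ∪ {¬D}
   clash {D, ¬D} at c — c ∈ D
5. c : E?  L(c) = {D, (¬E ⊔ B)} ∪ {¬E}
   apply at c: (¬E ⊔ B)⊑A
   open: L(c) ⊇ {A, D, ¬E, ∀r.A} — c ∉ E possible
6. Entailed for c: {A, D}

{A, D}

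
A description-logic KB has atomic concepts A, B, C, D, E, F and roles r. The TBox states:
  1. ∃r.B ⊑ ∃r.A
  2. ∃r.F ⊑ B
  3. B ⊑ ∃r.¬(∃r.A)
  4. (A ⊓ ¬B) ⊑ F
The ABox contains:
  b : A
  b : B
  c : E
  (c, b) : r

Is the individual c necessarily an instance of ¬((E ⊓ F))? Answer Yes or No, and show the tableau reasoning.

No

1. c : ¬((E ⊓ F))?  L(c) = {E} ∪ {(E ⊓ F)}
   open: L(c) ⊇ {E, F, ¬B, ∀r.¬F, ∃r.A} (+ ∃-successors) — c ∉ ¬((E ⊓ F)) possible
2. Hence c : ¬((E ⊓ F)): not entailed.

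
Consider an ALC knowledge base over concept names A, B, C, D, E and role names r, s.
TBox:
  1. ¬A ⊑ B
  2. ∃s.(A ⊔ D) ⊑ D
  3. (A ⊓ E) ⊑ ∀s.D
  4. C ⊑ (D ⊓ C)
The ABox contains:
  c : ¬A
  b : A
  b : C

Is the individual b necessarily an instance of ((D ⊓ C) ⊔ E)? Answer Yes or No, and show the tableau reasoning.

1. b : ((D ⊓ C) ⊔ E)?  L(b) = {A, C} ∪ {((¬D ⊔ ¬C) ⊓ ¬E)}
   clash {C, ¬C} at b — b ∈ ((D ⊓ C) ⊔ E)
2. Hence b : ((D ⊓ C) ⊔ E): entailed.

Yes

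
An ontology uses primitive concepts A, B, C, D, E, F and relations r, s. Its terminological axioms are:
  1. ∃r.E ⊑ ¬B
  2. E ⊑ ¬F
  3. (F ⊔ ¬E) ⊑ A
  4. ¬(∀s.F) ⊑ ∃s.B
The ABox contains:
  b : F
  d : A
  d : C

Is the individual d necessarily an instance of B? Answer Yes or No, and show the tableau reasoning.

1. d : B?  L(d) = {A, C} ∪ {¬B}
   open: L(d) ⊇ {A, C, ¬B, ¬E, ∀s.F} — d ∉ B possible
2. Hence d : B: not entailed.

No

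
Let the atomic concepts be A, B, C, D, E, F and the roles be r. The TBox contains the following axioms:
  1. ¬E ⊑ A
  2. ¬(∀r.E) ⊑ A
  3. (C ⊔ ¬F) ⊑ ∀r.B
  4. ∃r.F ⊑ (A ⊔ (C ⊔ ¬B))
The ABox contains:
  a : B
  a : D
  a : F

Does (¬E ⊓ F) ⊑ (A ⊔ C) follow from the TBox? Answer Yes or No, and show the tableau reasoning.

Yes

1. (¬E ⊓ F) ⊑ (A ⊔ C)  ⇔  ((¬E ⊓ F) ⊓ (¬A ⊓ ¬C)) unsat w.r.t. T
   all branches close; clash {A, ¬A} at x₀
2. Hence (¬E ⊓ F) ⊑ (A ⊔ C): entailed.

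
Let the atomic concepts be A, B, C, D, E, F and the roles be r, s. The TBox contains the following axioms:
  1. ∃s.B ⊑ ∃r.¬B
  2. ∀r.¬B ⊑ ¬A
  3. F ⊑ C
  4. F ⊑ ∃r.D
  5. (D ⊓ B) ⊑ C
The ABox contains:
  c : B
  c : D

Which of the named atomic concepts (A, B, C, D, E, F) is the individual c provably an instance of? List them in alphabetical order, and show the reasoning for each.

1. c : A?  L(c) = {B, D} ∪ {¬A}
   open: L(c) ⊇ {B, C, D, ¬A, ¬F, …} — c ∉ A possible
2. c : B?  L(c) = {B, D} ∪ {¬B}
   clash {B, ¬B} at c — c ∈ B
3. c : C?  L(c) = {B, D} ∪ {¬C}
   clash {C, ¬C} at c — c ∈ C
4. c : D?  L(c) = {B, D} ∪ {¬D}
   clash {D, ¬D} at c — c ∈ D
5. c : E?  L(c) = {B, D} ∪ {¬E}
   open: L(c) ⊇ {B, C, D, ¬E, ¬F, …} (+ ∃-successors) — c ∉ E possible
6. c : F?  L(c) = {B, D} ∪ {¬F}
   open: L(c) ⊇ {B, C, D, ¬F, ∀s.¬B, …} (+ ∃-successors) — c ∉ F possible
7. Entailed for c: {B, C, D}

{B, C, D}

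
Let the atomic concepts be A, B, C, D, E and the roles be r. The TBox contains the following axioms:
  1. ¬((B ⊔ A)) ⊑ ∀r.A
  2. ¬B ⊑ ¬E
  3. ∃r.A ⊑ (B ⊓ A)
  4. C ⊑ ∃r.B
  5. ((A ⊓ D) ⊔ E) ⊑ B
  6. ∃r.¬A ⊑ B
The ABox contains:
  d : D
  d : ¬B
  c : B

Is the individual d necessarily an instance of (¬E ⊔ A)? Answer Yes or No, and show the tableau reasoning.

1. d : (¬E ⊔ A)?  L(d) = {D, ¬B} ∪ {(E ⊓ ¬A)}
   clash {E, ¬E} at d — d ∈ (¬E ⊔ A)
2. Hence d : (¬E ⊔ A): entailed.

Yes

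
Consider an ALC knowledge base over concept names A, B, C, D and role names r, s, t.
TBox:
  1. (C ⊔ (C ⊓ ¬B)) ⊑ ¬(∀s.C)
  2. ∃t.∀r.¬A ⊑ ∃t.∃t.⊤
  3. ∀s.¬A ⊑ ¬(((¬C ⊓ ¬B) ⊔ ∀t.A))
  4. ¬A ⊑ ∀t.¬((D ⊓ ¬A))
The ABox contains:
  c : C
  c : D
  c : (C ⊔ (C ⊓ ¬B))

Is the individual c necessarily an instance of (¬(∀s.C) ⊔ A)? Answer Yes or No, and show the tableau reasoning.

Yes

1. c : (¬(∀s.C) ⊔ A)?  L(c) = {C, D, (C ⊔ (C ⊓ ¬B))} ∪ {(∀s.C ⊓ ¬A)}
   clash {C, ¬C} at an ∃-successor — c ∈ (¬(∀s.C) ⊔ A)
2. Hence c : (¬(∀s.C) ⊔ A): entailed.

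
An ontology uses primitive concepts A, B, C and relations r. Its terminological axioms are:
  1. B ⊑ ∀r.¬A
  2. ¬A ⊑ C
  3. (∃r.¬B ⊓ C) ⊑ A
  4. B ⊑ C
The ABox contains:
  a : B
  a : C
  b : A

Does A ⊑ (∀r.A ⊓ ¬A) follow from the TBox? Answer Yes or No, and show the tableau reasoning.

1. A ⊑ (∀r.A ⊓ ¬A)  ⇔  (A ⊓ (∃r.¬A ⊔ A)) unsat w.r.t. T
   open: L(x₀) ⊇ {A, ¬B}
2. Hence A ⊑ (∀r.A ⊓ ¬A): not entailed.

No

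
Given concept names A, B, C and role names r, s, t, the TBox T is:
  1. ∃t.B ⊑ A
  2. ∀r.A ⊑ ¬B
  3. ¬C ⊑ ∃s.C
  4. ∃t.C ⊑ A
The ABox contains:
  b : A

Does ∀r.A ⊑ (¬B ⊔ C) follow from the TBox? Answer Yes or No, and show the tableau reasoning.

1. ∀r.A ⊑ (¬B ⊔ C)  ⇔  (∀r.A ⊓ (B ⊓ ¬C)) unsat w.r.t. T
   all branches close; clash {B, ¬B} at x₀
2. Hence ∀r.A ⊑ (¬B ⊔ C): entailed.

Yes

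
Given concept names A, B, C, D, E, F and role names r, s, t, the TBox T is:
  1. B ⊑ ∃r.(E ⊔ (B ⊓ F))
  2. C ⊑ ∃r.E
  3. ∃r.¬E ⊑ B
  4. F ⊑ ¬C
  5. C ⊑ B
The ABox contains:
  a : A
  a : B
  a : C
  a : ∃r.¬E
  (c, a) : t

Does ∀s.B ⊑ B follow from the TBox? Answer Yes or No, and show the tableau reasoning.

No

1. ∀s.B ⊑ B  ⇔  (∀s.B ⊓ ¬B) unsat w.r.t. T
   open: L(x₀) ⊇ {¬B, ¬C, ∀r.E, ∀s.B}
2. Hence ∀s.B ⊑ B: not entailed.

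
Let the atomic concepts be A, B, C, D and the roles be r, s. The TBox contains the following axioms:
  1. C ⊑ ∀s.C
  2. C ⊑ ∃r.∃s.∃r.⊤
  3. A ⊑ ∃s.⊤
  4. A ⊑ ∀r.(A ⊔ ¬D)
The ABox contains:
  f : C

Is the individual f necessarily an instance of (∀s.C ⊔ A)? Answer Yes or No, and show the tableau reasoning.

1. f : (∀s.C ⊔ A)?  L(f) = {C} ∪ {(∃s.¬C ⊓ ¬A)}
   clash {C, ¬C} at an ∃-successor — f ∈ (∀s.C ⊔ A)
2. Hence f : (∀s.C ⊔ A): entailed.

Yes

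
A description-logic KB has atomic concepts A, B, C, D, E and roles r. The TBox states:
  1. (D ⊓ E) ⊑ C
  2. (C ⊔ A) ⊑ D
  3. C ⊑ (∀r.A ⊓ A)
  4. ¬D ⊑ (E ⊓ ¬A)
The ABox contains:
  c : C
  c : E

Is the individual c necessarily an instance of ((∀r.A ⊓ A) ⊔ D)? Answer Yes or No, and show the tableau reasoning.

1. c : ((∀r.A ⊓ A) ⊔ D)?  L(c) = {C, E} ∪ {((∃r.¬A ⊔ ¬A) ⊓ ¬D)}
   clash {D, ¬D} at c — c ∈ ((∀r.A ⊓ A) ⊔ D)
2. Hence c : ((∀r.A ⊓ A) ⊔ D): entailed.

Yes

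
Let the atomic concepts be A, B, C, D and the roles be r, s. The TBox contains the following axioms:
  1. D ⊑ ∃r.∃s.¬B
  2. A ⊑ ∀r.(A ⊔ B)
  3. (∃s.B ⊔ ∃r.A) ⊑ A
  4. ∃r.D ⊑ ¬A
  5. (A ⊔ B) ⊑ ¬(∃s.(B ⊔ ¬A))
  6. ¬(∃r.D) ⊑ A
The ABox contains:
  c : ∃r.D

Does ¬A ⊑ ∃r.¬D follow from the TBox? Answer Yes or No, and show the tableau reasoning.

1. ¬A ⊑ ∃r.¬D  ⇔  (¬A ⊓ ∀r.D) unsat w.r.t. T
   open: L(x₀) ⊇ {¬A, ¬B, ¬D, ∀r.D, ∀r.¬A, …} (+ ∃-successors)
2. Hence ¬A ⊑ ∃r.¬D: not entailed.

No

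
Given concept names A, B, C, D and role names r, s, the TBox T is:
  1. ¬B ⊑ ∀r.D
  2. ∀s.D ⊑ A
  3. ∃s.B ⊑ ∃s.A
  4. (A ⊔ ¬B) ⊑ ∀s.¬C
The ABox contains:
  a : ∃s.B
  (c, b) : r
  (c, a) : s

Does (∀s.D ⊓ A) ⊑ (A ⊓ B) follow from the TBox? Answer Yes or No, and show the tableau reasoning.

1. (∀s.D ⊓ A) ⊑ (A ⊓ B)  ⇔  ((∀s.D ⊓ A) ⊓ (¬A ⊔ ¬B)) unsat w.r.t. T
   open: L(x₀) ⊇ {A, ¬B, ∀r.D, ∀s.D, ∀s.¬B, …}
2. Hence (∀s.D ⊓ A) ⊑ (A ⊓ B): not entailed.

No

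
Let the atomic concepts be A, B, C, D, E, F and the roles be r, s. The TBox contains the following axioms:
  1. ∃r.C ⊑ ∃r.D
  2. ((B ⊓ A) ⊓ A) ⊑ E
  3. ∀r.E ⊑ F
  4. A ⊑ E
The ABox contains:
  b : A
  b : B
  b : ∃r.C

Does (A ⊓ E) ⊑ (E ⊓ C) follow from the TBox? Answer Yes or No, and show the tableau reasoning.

1. (A ⊓ E) ⊑ (E ⊓ C)  ⇔  ((A ⊓ E) ⊓ (¬E ⊔ ¬C)) unsat w.r.t. T
   open: L(x₀) ⊇ {A, E, ¬C, ∀r.¬C, ∃r.¬E} (+ ∃-successors)
2. Hence (A ⊓ E) ⊑ (E ⊓ C): not entailed.

No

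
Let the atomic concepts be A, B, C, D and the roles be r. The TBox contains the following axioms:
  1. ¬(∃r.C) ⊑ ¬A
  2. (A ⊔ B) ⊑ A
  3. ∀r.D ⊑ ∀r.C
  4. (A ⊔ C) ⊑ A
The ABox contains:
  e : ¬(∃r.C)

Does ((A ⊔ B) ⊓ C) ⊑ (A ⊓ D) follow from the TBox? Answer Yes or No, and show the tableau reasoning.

No

1. ((A ⊔ B) ⊓ C) ⊑ (A ⊓ D)  ⇔  (((A ⊔ B) ⊓ C) ⊓ (¬A ⊔ ¬D)) unsat w.r.t. T
   apply at x₀: (A ⊔ B)⊑A
   open: L(x₀) ⊇ {A, C, ¬D, ∃r.C, ∃r.¬D} (+ ∃-successors)
2. Hence ((A ⊔ B) ⊓ C) ⊑ (A ⊓ D): not entailed.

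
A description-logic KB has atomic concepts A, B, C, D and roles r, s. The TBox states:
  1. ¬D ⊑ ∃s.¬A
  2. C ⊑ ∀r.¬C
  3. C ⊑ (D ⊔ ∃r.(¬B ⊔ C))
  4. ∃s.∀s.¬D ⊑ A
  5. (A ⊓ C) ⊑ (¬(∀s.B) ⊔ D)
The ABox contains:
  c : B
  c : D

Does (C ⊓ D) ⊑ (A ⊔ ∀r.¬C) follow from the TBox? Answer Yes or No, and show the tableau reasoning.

Yes

1. (C ⊓ D) ⊑ (A ⊔ ∀r.¬C)  ⇔  ((C ⊓ D) ⊓ (¬A ⊓ ∃r.C)) unsat w.r.t. T
   all branches close; clash {A, ¬A} at x₀
2. Hence (C ⊓ D) ⊑ (A ⊔ ∀r.¬C): entailed.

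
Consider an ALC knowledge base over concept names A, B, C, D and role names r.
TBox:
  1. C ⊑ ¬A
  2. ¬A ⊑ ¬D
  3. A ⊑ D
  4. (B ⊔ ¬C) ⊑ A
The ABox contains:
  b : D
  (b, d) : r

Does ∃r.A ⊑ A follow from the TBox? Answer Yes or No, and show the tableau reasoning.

No

1. ∃r.A ⊑ A  ⇔  (∃r.A ⊓ ¬A) unsat w.r.t. T
   apply at x₀: ¬A⊑¬D
   open: L(x₀) ⊇ {C, ¬A, ¬B, ¬D, ∃r.A} (+ ∃-successors)
2. Hence ∃r.A ⊑ A: not entailed.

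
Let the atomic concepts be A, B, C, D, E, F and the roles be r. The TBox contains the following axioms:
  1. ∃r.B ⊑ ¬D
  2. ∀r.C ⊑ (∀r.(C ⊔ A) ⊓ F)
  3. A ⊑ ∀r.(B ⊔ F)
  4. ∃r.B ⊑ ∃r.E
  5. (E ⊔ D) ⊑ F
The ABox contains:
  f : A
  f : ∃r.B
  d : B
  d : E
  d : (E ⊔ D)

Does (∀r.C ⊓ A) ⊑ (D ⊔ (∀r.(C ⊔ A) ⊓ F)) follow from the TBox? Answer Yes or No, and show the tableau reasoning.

1. (∀r.C ⊓ A) ⊑ (D ⊔ (∀r.(C ⊔ A) ⊓ F))  ⇔  ((∀r.C ⊓ A) ⊓ (¬D ⊓ (∃r.(¬C ⊓ ¬A) ⊔ ¬F))) unsat w.r.t. T
   all branches close; clash {F, ¬F} at x₀
2. Hence (∀r.C ⊓ A) ⊑ (D ⊔ (∀r.(C ⊔ A) ⊓ F)): entailed.

Yes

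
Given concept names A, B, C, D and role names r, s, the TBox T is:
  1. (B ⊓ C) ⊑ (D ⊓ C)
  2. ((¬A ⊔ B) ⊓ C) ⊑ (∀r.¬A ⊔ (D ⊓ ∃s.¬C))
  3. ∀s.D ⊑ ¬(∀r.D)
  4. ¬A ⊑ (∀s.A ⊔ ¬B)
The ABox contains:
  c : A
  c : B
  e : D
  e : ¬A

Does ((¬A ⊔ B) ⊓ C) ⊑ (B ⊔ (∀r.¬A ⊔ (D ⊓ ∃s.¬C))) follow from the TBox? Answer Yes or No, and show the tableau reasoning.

Yes

1. ((¬A ⊔ B) ⊓ C) ⊑ (B ⊔ (∀r.¬A ⊔ (D ⊓ ∃s.¬C)))  ⇔  (((¬A ⊔ B) ⊓ C) ⊓ (¬B ⊓ (∃r.A ⊓ (¬D ⊔ ∀s.C)))) unsat w.r.t. T
   all branches close; clash {B, ¬B} at x₀
2. Hence ((¬A ⊔ B) ⊓ C) ⊑ (B ⊔ (∀r.¬A ⊔ (D ⊓ ∃s.¬C))): entailed.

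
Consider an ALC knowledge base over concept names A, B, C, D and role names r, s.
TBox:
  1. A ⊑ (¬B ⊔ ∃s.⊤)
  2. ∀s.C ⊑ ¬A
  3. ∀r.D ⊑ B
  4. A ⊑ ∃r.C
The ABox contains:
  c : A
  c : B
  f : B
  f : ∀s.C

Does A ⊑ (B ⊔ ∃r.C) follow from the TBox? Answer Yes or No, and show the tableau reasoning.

Yes

1. A ⊑ (B ⊔ ∃r.C)  ⇔  (A ⊓ (¬B ⊓ ∀r.¬C)) unsat w.r.t. T
   all branches close; clash {B, ¬B} at x₀
2. Hence A ⊑ (B ⊔ ∃r.C): entailed.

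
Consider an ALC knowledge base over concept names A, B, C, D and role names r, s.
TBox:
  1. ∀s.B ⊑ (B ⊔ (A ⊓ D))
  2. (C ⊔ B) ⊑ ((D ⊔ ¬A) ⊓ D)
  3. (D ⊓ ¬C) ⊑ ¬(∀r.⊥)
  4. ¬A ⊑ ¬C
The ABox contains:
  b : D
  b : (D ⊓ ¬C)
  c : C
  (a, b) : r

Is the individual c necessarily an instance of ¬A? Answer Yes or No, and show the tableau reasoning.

No

1. c : ¬A?  L(c) = {C} ∪ {A}
   open: L(c) ⊇ {A, C, D, ∃s.¬B} (+ ∃-successors) — c ∉ ¬A possible
2. Hence c : ¬A: not entailed.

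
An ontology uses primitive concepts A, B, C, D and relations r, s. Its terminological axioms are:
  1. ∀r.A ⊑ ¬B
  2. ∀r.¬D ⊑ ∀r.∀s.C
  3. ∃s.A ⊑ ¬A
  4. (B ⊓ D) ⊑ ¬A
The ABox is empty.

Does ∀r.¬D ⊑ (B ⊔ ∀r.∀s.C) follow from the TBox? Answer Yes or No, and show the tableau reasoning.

1. ∀r.¬D ⊑ (B ⊔ ∀r.∀s.C)  ⇔  (∀r.¬D ⊓ (¬B ⊓ ∃r.∃s.¬C)) unsat w.r.t. T
   all branches close; clash {C, ¬C} at an ∃-successor
2. Hence ∀r.¬D ⊑ (B ⊔ ∀r.∀s.C): entailed.

Yes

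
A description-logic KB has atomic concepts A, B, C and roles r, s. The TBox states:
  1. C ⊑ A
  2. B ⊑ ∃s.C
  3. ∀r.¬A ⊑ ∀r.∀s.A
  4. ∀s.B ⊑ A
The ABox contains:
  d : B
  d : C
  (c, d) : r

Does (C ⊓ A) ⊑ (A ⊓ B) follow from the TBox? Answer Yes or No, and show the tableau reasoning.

No

1. (C ⊓ A) ⊑ (A ⊓ B)  ⇔  ((C ⊓ A) ⊓ (¬A ⊔ ¬B)) unsat w.r.t. T
   open: L(x₀) ⊇ {A, C, ¬B, ∃r.A} (+ ∃-successors)
2. Hence (C ⊓ A) ⊑ (A ⊓ B): not entailed.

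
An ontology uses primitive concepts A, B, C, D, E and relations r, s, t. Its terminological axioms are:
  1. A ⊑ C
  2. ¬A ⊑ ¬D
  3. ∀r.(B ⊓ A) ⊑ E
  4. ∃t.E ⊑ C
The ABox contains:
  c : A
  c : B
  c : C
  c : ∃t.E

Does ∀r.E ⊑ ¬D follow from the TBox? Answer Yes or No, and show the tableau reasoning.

No

1. ∀r.E ⊑ ¬D  ⇔  (∀r.E ⊓ D) unsat w.r.t. T
   open: L(x₀) ⊇ {A, C, D, ∀r.E, ∃r.(¬B ⊔ ¬A)} (+ ∃-successors)
2. Hence ∀r.E ⊑ ¬D: not entailed.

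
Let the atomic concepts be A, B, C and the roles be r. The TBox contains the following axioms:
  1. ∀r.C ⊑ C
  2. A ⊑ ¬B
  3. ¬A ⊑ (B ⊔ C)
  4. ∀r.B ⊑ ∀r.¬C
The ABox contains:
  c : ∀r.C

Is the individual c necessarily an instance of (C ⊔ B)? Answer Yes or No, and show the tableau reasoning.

1. c : (C ⊔ B)?  L(c) = {∀r.C} ∪ {(¬C ⊓ ¬B)}
   clash {C, ¬C} at c — c ∈ (C ⊔ B)
2. Hence c : (C ⊔ B): entailed.

Yes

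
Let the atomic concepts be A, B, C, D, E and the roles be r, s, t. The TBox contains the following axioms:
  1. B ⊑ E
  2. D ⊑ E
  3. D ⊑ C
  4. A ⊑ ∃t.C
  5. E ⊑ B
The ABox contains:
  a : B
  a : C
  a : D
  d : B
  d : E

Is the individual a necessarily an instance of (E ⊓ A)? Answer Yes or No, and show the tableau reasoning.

1. a : (E ⊓ A)?  L(a) = {B, C, D} ∪ {(¬E ⊔ ¬A)}
   apply at a: B⊑E; D⊑E
   open: L(a) ⊇ {B, C, D, E, ¬A} — a ∉ (E ⊓ A) possible
2. Hence a : (E ⊓ A): not entailed.

No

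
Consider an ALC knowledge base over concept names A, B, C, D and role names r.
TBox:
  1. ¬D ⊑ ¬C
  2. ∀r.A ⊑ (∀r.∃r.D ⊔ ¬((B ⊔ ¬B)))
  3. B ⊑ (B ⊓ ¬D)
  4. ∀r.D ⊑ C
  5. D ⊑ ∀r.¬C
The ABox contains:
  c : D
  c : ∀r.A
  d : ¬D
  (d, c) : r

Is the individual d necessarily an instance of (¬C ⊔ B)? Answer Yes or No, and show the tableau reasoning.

Yes

1. d : (¬C ⊔ B)?  L(d) = {¬D} ∪ {(C ⊓ ¬B)}
   clash {C, ¬C} at d — d ∈ (¬C ⊔ B)
2. Hence d : (¬C ⊔ B): entailed.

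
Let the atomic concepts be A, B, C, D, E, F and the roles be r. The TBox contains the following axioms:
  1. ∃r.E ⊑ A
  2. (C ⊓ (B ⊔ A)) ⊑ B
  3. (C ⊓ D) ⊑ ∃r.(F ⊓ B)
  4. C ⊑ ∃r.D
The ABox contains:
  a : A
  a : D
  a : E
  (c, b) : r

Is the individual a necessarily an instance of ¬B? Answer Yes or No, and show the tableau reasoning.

No

1. a : ¬B?  L(a) = {A, D, E} ∪ {B}
   open: L(a) ⊇ {A, B, D, E, ¬C} — a ∉ ¬B possible
2. Hence a : ¬B: not entailed.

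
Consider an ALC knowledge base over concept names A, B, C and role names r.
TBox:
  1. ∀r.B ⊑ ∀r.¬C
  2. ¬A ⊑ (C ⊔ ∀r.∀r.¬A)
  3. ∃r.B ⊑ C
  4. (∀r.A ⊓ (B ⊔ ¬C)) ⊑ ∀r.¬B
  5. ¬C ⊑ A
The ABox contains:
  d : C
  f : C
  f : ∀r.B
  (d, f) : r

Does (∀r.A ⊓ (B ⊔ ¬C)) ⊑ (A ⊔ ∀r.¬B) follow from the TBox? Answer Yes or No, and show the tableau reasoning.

Yes

1. (∀r.A ⊓ (B ⊔ ¬C)) ⊑ (A ⊔ ∀r.¬B)  ⇔  ((∀r.A ⊓ (B ⊔ ¬C)) ⊓ (¬A ⊓ ∃r.B)) unsat w.r.t. T
   all branches close; clash {A, ¬A} at x₀
2. Hence (∀r.A ⊓ (B ⊔ ¬C)) ⊑ (A ⊔ ∀r.¬B): entailed.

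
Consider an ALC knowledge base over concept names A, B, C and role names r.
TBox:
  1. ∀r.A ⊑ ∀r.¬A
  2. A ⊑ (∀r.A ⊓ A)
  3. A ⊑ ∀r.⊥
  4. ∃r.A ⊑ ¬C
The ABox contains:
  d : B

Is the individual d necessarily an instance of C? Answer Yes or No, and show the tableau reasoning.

1. d : C?  L(d) = {B} ∪ {¬C}
   open: L(d) ⊇ {B, ¬A, ¬C, ∃r.¬A} (+ ∃-successors) — d ∉ C possible
2. Hence d : C: not entailed.

No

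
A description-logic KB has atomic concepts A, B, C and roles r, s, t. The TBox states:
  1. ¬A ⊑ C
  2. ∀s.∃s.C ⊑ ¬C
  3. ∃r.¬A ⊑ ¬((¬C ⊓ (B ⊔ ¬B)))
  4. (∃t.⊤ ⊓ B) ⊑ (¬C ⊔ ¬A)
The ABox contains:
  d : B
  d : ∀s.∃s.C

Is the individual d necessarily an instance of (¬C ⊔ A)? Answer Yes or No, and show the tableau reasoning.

Yes

1. d : (¬C ⊔ A)?  L(d) = {B, ∀s.∃s.C} ∪ {(C ⊓ ¬A)}
   clash {C, ¬C} at d — d ∈ (¬C ⊔ A)
2. Hence d : (¬C ⊔ A): entailed.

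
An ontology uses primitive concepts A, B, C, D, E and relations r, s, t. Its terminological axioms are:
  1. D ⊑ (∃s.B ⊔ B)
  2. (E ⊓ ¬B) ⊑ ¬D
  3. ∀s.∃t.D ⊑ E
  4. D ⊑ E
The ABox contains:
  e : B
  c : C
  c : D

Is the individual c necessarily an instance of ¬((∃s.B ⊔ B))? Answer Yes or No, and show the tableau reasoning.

No

1. c : ¬((∃s.B ⊔ B))?  L(c) = {C, D} ∪ {(∃s.B ⊔ B)}
   apply at c: D⊑E
   open: L(c) ⊇ {B, C, D, E, ∃s.B} (+ ∃-successors) — c ∉ ¬((∃s.B ⊔ B)) possible
2. Hence c : ¬((∃s.B ⊔ B)): not entailed.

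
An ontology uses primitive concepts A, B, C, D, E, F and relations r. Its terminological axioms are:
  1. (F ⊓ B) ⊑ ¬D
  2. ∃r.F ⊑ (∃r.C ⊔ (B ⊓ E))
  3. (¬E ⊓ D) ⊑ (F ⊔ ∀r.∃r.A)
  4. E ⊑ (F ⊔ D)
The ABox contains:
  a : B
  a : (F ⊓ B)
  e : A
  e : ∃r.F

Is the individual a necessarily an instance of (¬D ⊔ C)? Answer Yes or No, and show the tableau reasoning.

1. a : (¬D ⊔ C)?  L(a) = {B, (F ⊓ B)} ∪ {(D ⊓ ¬C)}
   clash {D, ¬D} at a — a ∈ (¬D ⊔ C)
2. Hence a : (¬D ⊔ C): entailed.

Yes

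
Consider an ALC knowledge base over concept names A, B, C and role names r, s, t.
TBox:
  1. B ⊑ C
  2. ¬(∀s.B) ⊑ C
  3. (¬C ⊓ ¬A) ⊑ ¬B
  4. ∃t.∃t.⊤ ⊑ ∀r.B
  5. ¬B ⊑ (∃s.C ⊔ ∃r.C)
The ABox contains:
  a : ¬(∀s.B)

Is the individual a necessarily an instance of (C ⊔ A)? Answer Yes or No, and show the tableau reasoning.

Yes

1. a : (C ⊔ A)?  L(a) = {¬(∀s.B)} ∪ {(¬C ⊓ ¬A)}
   clash {C, ¬C} at a — a ∈ (C ⊔ A)
2. Hence a : (C ⊔ A): entailed.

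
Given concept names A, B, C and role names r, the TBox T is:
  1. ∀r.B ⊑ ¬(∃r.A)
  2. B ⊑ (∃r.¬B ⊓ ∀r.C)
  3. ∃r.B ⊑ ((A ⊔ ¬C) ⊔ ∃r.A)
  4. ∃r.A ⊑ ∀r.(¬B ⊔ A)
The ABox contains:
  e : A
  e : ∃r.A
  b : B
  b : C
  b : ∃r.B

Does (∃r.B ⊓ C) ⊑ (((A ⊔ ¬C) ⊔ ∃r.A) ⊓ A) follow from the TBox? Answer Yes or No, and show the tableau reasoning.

1. (∃r.B ⊓ C) ⊑ (((A ⊔ ¬C) ⊔ ∃r.A) ⊓ A)  ⇔  ((∃r.B ⊓ C) ⊓ (((¬A ⊓ C) ⊓ ∀r.¬A) ⊔ ¬A)) unsat w.r.t. T
   apply at x₀: ∃r.B⊑((A ⊔ ¬C) ⊔ ∃r.A)
   open: L(x₀) ⊇ {C, ¬A, ¬B, ∀r.(¬B ⊔ A), ∃r.A, …} (+ ∃-successors)
2. Hence (∃r.B ⊓ C) ⊑ (((A ⊔ ¬C) ⊔ ∃r.A) ⊓ A): not entailed.

No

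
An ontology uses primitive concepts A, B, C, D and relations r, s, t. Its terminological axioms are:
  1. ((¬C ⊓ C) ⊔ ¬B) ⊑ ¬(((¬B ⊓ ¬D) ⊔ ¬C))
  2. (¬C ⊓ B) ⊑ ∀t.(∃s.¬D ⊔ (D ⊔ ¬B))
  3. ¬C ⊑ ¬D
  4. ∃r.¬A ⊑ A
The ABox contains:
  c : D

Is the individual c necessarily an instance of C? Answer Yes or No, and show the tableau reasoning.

1. c : C?  L(c) = {D} ∪ {¬C}
   clash {D, ¬D} at c — c ∈ C
2. Hence c : C: entailed.

Yes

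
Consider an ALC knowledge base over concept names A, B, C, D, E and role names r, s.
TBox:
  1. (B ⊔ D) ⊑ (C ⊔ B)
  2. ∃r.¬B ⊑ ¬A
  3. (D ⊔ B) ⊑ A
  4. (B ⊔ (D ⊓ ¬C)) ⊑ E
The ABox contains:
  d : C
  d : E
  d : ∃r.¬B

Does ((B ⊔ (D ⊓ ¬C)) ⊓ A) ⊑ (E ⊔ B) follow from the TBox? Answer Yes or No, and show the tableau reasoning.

1. ((B ⊔ (D ⊓ ¬C)) ⊓ A) ⊑ (E ⊔ B)  ⇔  (((B ⊔ (D ⊓ ¬C)) ⊓ A) ⊓ (¬E ⊓ ¬B)) unsat w.r.t. T
   all branches close; clash {A, ¬A} at x₀
2. Hence ((B ⊔ (D ⊓ ¬C)) ⊓ A) ⊑ (E ⊔ B): entailed.

Yes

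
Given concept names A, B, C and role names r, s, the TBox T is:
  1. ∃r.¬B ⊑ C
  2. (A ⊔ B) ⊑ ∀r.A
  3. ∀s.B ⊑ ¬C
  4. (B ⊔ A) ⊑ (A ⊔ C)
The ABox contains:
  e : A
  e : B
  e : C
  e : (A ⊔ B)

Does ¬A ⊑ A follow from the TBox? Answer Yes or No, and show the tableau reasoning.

No

1. ¬A ⊑ A  ⇔  (¬A ⊓ ¬A) unsat w.r.t. T
   open: L(x₀) ⊇ {¬A, ¬B, ∀r.B, ∃s.¬B} (+ ∃-successors)
2. Hence ¬A ⊑ A: not entailed.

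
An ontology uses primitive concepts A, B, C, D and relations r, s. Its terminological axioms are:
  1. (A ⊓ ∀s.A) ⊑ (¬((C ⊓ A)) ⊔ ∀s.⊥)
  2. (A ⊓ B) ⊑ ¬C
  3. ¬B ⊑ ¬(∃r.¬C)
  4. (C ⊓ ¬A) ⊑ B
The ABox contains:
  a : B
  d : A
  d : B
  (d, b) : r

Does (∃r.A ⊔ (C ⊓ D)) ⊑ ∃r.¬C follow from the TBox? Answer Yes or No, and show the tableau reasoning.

No

1. (∃r.A ⊔ (C ⊓ D)) ⊑ ∃r.¬C  ⇔  ((∃r.A ⊔ (C ⊓ D)) ⊓ ∀r.C) unsat w.r.t. T
   open: L(x₀) ⊇ {¬A, ¬C, ∀r.C, ∃r.A} (+ ∃-successors)
2. Hence (∃r.A ⊔ (C ⊓ D)) ⊑ ∃r.¬C: not entailed.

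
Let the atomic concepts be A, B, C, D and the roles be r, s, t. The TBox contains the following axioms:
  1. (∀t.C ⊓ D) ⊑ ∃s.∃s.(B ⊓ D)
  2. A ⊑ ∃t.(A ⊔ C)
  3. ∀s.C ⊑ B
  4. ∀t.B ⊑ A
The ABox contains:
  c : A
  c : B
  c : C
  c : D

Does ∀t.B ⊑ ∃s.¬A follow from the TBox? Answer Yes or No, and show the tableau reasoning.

1. ∀t.B ⊑ ∃s.¬A  ⇔  (∀t.B ⊓ ∀s.A) unsat w.r.t. T
   apply at x₀: ∀t.B⊑A
   open: L(x₀) ⊇ {A, ∀s.A, ∀t.B, ∃s.¬C, ∃t.(A ⊔ C), …} (+ ∃-successors)
2. Hence ∀t.B ⊑ ∃s.¬A: not entailed.

No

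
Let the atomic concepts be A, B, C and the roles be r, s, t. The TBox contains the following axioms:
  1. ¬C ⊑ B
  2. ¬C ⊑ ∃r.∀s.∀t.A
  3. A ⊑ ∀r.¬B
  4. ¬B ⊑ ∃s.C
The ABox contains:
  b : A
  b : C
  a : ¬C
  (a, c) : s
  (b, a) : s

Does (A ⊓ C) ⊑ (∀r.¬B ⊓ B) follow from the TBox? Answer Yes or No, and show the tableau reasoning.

No

1. (A ⊓ C) ⊑ (∀r.¬B ⊓ B)  ⇔  ((A ⊓ C) ⊓ (∃r.B ⊔ ¬B)) unsat w.r.t. T
   apply at x₀: A⊑∀r.¬B
   open: L(x₀) ⊇ {A, C, ¬B, ∀r.¬B, ∃s.C} (+ ∃-successors)
2. Hence (A ⊓ C) ⊑ (∀r.¬B ⊓ B): not entailed.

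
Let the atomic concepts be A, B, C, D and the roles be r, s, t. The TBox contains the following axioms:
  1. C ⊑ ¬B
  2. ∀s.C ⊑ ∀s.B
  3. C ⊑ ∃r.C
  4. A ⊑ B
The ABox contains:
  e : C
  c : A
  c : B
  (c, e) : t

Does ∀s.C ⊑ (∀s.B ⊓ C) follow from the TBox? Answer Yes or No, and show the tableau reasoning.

No

1. ∀s.C ⊑ (∀s.B ⊓ C)  ⇔  (∀s.C ⊓ (∃s.¬B ⊔ ¬C)) unsat w.r.t. T
   apply at x₀: ∀s.C⊑∀s.B
   open: L(x₀) ⊇ {¬A, ¬C, ∀s.B, ∀s.C}
2. Hence ∀s.C ⊑ (∀s.B ⊓ C): not entailed.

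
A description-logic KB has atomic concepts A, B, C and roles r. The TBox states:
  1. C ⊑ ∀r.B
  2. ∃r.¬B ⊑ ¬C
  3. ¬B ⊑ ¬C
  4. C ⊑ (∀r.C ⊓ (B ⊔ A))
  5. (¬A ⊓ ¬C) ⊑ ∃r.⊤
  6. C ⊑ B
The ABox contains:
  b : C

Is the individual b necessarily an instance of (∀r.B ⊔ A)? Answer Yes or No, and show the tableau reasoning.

Yes

1. b : (∀r.B ⊔ A)?  L(b) = {C} ∪ {(∃r.¬B ⊓ ¬A)}
   clash {C, ¬C} at b — b ∈ (∀r.B ⊔ A)
2. Hence b : (∀r.B ⊔ A): entailed.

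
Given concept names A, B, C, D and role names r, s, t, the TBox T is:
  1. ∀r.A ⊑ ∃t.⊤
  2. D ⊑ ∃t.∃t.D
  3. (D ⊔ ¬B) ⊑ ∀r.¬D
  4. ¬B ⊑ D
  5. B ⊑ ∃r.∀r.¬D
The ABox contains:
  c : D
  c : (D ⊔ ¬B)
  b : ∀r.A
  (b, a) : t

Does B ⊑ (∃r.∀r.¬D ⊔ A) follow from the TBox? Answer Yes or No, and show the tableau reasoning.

Yes

1. B ⊑ (∃r.∀r.¬D ⊔ A)  ⇔  (B ⊓ (∀r.∃r.D ⊓ ¬A)) unsat w.r.t. T
   all branches close; clash {D, ¬D} at an ∃-successor
2. Hence B ⊑ (∃r.∀r.¬D ⊔ A): entailed.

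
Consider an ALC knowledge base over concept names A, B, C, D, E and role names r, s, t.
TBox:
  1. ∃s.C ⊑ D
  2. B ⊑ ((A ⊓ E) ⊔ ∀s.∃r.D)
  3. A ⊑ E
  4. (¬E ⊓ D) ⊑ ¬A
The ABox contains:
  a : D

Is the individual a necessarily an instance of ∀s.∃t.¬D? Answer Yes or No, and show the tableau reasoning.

1. a : ∀s.∃t.¬D?  L(a) = {D} ∪ {∃s.∀t.D}
   open: L(a) ⊇ {D, ¬A, ¬B, ∃s.∀t.D} (+ ∃-successors) — a ∉ ∀s.∃t.¬D possible
2. Hence a : ∀s.∃t.¬D: not entailed.

No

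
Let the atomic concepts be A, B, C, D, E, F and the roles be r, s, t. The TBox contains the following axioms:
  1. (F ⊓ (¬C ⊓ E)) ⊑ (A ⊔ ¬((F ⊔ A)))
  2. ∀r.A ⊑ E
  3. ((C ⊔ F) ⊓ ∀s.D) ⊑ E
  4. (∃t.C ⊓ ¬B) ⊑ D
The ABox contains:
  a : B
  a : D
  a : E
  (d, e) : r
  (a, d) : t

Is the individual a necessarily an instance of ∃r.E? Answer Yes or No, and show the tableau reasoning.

No

1. a : ∃r.E?  L(a) = {B, D, E} ∪ {∀r.¬E}
   open: L(a) ⊇ {B, D, E, ¬F, ∀r.¬E} — a ∉ ∃r.E possible
2. Hence a : ∃r.E: not entailed.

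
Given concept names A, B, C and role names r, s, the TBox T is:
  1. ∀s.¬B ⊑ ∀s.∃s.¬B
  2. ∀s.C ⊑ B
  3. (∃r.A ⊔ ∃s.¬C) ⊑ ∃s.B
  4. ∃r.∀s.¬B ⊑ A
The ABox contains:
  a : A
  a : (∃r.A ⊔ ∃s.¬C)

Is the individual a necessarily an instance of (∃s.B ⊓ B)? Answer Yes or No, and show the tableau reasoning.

No

1. a : (∃s.B ⊓ B)?  L(a) = {A, (∃r.A ⊔ ∃s.¬C)} ∪ {(∀s.¬B ⊔ ¬B)}
   apply at a: (∃r.A ⊔ ∃s.¬C)⊑∃s.B
   open: L(a) ⊇ {A, ¬B, ∃r.A, ∃s.B, ∃s.¬C} (+ ∃-successors) — a ∉ (∃s.B ⊓ B) possible
2. Hence a : (∃s.B ⊓ B): not entailed.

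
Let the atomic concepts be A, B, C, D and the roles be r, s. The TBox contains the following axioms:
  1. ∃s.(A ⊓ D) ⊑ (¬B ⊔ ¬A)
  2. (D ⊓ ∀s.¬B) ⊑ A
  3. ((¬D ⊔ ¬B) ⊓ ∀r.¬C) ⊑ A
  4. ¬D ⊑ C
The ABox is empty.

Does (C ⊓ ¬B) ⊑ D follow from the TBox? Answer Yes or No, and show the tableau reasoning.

1. (C ⊓ ¬B) ⊑ D  ⇔  ((C ⊓ ¬B) ⊓ ¬D) unsat w.r.t. T
   open: L(x₀) ⊇ {C, ¬B, ¬D, ∀s.(¬A ⊔ ¬D), ∃r.C} (+ ∃-successors)
2. Hence (C ⊓ ¬B) ⊑ D: not entailed.

No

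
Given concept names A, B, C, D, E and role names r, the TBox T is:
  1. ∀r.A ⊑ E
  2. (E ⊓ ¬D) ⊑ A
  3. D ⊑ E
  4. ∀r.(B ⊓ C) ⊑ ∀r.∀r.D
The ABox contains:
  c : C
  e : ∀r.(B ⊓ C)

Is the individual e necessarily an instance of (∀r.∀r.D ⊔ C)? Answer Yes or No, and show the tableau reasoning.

1. e : (∀r.∀r.D ⊔ C)?  L(e) = {∀r.(B ⊓ C)} ∪ {(∃r.∃r.¬D ⊓ ¬C)}
   clash {D, ¬D} at an ∃-successor — e ∈ (∀r.∀r.D ⊔ C)
2. Hence e : (∀r.∀r.D ⊔ C): entailed.

Yes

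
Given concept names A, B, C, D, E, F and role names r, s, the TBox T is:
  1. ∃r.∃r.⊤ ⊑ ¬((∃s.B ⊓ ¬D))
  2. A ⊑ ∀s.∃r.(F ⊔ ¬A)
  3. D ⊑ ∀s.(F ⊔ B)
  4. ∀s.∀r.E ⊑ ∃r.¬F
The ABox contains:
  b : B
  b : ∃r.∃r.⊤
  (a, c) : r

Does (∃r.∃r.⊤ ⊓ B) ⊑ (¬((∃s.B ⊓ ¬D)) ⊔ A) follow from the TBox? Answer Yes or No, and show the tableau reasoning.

1. (∃r.∃r.⊤ ⊓ B) ⊑ (¬((∃s.B ⊓ ¬D)) ⊔ A)  ⇔  ((∃r.∃r.⊤ ⊓ B) ⊓ ((∃s.B ⊓ ¬D) ⊓ ¬A)) unsat w.r.t. T
   all branches close; clash {D, ¬D} at x₀
2. Hence (∃r.∃r.⊤ ⊓ B) ⊑ (¬((∃s.B ⊓ ¬D)) ⊔ A): entailed.

Yes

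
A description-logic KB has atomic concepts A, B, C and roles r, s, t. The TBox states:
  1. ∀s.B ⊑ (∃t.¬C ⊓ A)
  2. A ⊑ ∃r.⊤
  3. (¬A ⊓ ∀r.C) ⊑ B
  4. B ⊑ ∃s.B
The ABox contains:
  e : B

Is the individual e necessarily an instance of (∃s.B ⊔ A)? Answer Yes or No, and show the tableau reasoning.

1. e : (∃s.B ⊔ A)?  L(e) = {B} ∪ {(∀s.¬B ⊓ ¬A)}
   clash {A, ¬A} at e — e ∈ (∃s.B ⊔ A)
2. Hence e : (∃s.B ⊔ A): entailed.

Yes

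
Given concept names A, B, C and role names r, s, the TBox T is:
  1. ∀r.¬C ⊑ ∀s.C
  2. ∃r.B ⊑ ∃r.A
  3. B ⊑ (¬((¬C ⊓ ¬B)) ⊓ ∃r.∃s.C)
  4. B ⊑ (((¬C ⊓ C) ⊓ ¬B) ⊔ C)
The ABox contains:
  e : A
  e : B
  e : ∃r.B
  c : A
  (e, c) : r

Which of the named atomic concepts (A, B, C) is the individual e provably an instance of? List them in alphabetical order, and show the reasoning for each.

{A, B, C}

1. e : A?  L(e) = {A, B, ∃r.B} ∪ {¬A}
   clash {A, ¬A} at e — e ∈ A
2. e : B?  L(e) = {A, B, ∃r.B} ∪ {¬B}
   clash {B, ¬B} at e — e ∈ B
3. e : C?  L(e) = {A, B, ∃r.B} ∪ {¬C}
   clash {C, ¬C} at e — e ∈ C
4. Entailed for e: {A, B, C}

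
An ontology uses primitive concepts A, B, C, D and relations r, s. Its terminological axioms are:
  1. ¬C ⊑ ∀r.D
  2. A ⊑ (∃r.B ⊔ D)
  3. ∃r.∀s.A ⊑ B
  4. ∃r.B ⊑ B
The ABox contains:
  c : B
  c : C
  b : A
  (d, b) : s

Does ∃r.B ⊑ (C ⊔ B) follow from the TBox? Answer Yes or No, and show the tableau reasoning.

Yes

1. ∃r.B ⊑ (C ⊔ B)  ⇔  (∃r.B ⊓ (¬C ⊓ ¬B)) unsat w.r.t. T
   all branches close; clash {B, ¬B} at x₀
2. Hence ∃r.B ⊑ (C ⊔ B): entailed.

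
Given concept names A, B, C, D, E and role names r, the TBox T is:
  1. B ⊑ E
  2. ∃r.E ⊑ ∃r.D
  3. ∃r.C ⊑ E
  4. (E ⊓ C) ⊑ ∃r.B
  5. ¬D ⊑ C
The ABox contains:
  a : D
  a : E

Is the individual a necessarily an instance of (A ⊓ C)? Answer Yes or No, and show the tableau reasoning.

No

1. a : (A ⊓ C)?  L(a) = {D, E} ∪ {(¬A ⊔ ¬C)}
   open: L(a) ⊇ {D, E, ¬A, ¬C, ∀r.¬E} — a ∉ (A ⊓ C) possible
2. Hence a : (A ⊓ C): not entailed.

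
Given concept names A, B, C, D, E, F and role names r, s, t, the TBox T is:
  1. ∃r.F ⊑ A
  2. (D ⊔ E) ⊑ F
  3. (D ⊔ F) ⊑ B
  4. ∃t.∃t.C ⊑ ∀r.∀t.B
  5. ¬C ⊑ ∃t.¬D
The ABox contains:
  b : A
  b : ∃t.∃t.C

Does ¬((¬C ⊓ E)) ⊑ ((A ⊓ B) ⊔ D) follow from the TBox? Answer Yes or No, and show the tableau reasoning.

No

1. ¬((¬C ⊓ E)) ⊑ ((A ⊓ B) ⊔ D)  ⇔  ((C ⊔ ¬E) ⊓ ((¬A ⊔ ¬B) ⊓ ¬D)) unsat w.r.t. T
   open: L(x₀) ⊇ {C, ¬A, ¬D, ¬E, ¬F, …}
2. Hence ¬((¬C ⊓ E)) ⊑ ((A ⊓ B) ⊔ D): not entailed.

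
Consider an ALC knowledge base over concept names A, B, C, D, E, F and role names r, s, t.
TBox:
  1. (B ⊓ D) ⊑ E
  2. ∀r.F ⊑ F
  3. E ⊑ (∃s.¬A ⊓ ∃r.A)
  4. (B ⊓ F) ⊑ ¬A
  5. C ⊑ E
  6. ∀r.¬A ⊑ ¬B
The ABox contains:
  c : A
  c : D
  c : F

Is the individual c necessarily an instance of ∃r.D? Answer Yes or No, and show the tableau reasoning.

1. c : ∃r.D?  L(c) = {A, D, F} ∪ {∀r.¬D}
   open: L(c) ⊇ {A, D, F, ¬B, ¬C, …} (+ ∃-successors) — c ∉ ∃r.D possible
2. Hence c : ∃r.D: not entailed.

No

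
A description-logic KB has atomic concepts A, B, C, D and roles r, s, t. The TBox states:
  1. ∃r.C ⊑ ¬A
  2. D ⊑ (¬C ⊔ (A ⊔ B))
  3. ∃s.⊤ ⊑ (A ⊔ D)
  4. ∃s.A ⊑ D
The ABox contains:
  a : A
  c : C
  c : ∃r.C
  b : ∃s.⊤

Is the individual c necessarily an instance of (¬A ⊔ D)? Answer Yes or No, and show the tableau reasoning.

Yes

1. c : (¬A ⊔ D)?  L(c) = {C, ∃r.C} ∪ {(A ⊓ ¬D)}
   clash {A, ¬A} at c — c ∈ (¬A ⊔ D)
2. Hence c : (¬A ⊔ D): entailed.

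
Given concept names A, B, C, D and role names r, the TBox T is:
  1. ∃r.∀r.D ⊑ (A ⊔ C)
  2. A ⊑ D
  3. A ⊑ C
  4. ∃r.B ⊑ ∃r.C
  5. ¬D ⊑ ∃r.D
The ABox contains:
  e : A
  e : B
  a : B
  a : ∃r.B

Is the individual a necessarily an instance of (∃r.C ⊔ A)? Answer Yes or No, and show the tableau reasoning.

1. a : (∃r.C ⊔ A)?  L(a) = {B, ∃r.B} ∪ {(∀r.¬C ⊓ ¬A)}
   clash {C, ¬C} at an ∃-successor — a ∈ (∃r.C ⊔ A)
2. Hence a : (∃r.C ⊔ A): entailed.

Yes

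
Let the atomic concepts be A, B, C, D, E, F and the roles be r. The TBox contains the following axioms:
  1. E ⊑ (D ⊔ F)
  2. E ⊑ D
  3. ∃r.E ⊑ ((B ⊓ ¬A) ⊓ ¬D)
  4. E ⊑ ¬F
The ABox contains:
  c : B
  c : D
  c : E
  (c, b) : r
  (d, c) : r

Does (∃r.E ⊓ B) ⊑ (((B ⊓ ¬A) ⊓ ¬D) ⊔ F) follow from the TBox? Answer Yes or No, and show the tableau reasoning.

1. (∃r.E ⊓ B) ⊑ (((B ⊓ ¬A) ⊓ ¬D) ⊔ F)  ⇔  ((∃r.E ⊓ B) ⊓ (((¬B ⊔ A) ⊔ D) ⊓ ¬F)) unsat w.r.t. T
   all branches close; clash {F, ¬F} at x₀
2. Hence (∃r.E ⊓ B) ⊑ (((B ⊓ ¬A) ⊓ ¬D) ⊔ F): entailed.

Yes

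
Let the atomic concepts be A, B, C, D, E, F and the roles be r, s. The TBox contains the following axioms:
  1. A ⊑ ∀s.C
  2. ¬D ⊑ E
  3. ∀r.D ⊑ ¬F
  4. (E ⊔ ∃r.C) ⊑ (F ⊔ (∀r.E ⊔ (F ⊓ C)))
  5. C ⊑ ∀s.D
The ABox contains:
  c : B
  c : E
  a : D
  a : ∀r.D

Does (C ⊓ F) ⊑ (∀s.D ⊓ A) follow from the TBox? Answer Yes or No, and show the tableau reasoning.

1. (C ⊓ F) ⊑ (∀s.D ⊓ A)  ⇔  ((C ⊓ F) ⊓ (∃s.¬D ⊔ ¬A)) unsat w.r.t. T
   apply at x₀: C⊑∀s.D
   open: L(x₀) ⊇ {C, D, F, ¬A, ¬E, …} (+ ∃-successors)
2. Hence (C ⊓ F) ⊑ (∀s.D ⊓ A): not entailed.

No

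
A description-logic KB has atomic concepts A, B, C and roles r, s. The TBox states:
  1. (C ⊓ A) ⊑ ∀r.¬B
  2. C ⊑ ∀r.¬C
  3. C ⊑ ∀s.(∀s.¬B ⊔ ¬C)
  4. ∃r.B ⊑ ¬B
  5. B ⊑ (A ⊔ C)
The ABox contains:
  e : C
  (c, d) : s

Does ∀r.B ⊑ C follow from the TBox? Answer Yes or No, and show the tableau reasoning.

No

1. ∀r.B ⊑ C  ⇔  (∀r.B ⊓ ¬C) unsat w.r.t. T
   open: L(x₀) ⊇ {¬B, ¬C, ∀r.B}
2. Hence ∀r.B ⊑ C: not entailed.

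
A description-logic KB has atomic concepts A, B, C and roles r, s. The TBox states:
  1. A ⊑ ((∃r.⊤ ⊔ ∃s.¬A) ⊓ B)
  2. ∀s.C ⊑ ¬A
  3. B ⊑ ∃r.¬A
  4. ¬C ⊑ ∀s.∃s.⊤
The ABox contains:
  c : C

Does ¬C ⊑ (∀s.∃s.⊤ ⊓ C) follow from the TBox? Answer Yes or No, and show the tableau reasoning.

1. ¬C ⊑ (∀s.∃s.⊤ ⊓ C)  ⇔  (¬C ⊓ (∃s.∀s.⊥ ⊔ ¬C)) unsat w.r.t. T
   apply at x₀: ¬C⊑∀s.∃s.⊤
   open: L(x₀) ⊇ {¬A, ¬B, ¬C, ∀s.∃s.⊤, ∃s.¬C} (+ ∃-successors)
2. Hence ¬C ⊑ (∀s.∃s.⊤ ⊓ C): not entailed.

No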